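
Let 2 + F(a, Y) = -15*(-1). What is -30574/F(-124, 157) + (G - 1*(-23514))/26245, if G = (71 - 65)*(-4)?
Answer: -5531788/2353 ≈ -2350.9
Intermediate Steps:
F(a, Y) = 13 (F(a, Y) = -2 - 15*(-1) = -2 + 15 = 13)
G = -24 (G = 6*(-4) = -24)
-30574/F(-124, 157) + (G - 1*(-23514))/26245 = -30574/13 + (-24 - 1*(-23514))/26245 = -30574*1/13 + (-24 + 23514)*(1/26245) = -30574/13 + 23490*(1/26245) = -30574/13 + 162/181 = -5531788/2353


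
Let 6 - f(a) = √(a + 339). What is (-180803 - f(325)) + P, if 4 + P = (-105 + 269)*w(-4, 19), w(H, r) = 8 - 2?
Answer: -179829 + 2*√166 ≈ -1.7980e+5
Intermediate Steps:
f(a) = 6 - √(339 + a) (f(a) = 6 - √(a + 339) = 6 - √(339 + a))
w(H, r) = 6
P = 980 (P = -4 + (-105 + 269)*6 = -4 + 164*6 = -4 + 984 = 980)
(-180803 - f(325)) + P = (-180803 - (6 - √(339 + 325))) + 980 = (-180803 - (6 - √664)) + 980 = (-180803 - (6 - 2*√166)) + 980 = (-180803 + (-6 + 2*√166)) + 980 = (-180809 + 2*√166) + 980 = -179829 + 2*√166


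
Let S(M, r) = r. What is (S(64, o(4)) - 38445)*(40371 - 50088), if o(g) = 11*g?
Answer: 373142517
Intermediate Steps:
(S(64, o(4)) - 38445)*(40371 - 50088) = (11*4 - 38445)*(40371 - 50088) = (44 - 38445)*(-9717) = -38401*(-9717) = 373142517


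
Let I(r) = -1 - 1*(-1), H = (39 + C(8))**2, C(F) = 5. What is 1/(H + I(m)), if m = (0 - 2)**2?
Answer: 1/1936 ≈ 0.00051653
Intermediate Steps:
H = 1936 (H = (39 + 5)**2 = 44**2 = 1936)
m = 4 (m = (-2)**2 = 4)
I(r) = 0 (I(r) = -1 + 1 = 0)
1/(H + I(m)) = 1/(1936 + 0) = 1/1936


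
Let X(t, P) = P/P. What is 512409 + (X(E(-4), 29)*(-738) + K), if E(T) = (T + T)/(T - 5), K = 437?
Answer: 512108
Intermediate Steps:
E(T) = 2*T/(-5 + T) (E(T) = (2*T)/(-5 + T) = 2*T/(-5 + T))
X(t, P) = 1
512409 + (X(E(-4), 29)*(-738) + K) = 512409 + (1*(-738) + 437) = 512409 + (-738 + 437) = 512409 - 301 = 512108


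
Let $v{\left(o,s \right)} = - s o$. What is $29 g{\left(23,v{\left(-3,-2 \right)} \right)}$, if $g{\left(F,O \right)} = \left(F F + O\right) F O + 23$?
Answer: $-2092379$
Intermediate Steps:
$v{\left(o,s \right)} = - o s$
$g{\left(F,O \right)} = 23 + F O \left(O + F^{2}\right)$ ($g{\left(F,O \right)} = \left(F^{2} + O\right) F O + 23 = \left(O + F^{2}\right) F O + 23 = F \left(O + F^{2}\right) O + 23 = F O \left(O + F^{2}\right) + 23 = 23 + F O \left(O + F^{2}\right)$)
$29 g{\left(23,v{\left(-3,-2 \right)} \right)} = 29 \left(23 + 23 \left(\left(-1\right) \left(-3\right) \left(-2\right)\right)^{2} + \left(-1\right) \left(-3\right) \left(-2\right) 23^{3}\right) = 29 \left(23 + 23 \left(-6\right)^{2} - 73002\right) = 29 \left(23 + 23 \cdot 36 - 73002\right) = 29 \left(23 + 828 - 73002\right) = 29 \left(-72151\right) = -2092379$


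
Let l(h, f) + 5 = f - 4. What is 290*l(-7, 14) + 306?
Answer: 1756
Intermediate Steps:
l(h, f) = -9 + f (l(h, f) = -5 + (f - 4) = -5 + (-4 + f) = -9 + f)
290*l(-7, 14) + 306 = 290*(-9 + 14) + 306 = 290*5 + 306 = 1450 + 306 = 1756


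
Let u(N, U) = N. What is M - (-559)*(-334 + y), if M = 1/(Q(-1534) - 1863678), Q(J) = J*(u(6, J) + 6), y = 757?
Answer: 445032409301/1882086 ≈ 2.3646e+5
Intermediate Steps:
Q(J) = 12*J (Q(J) = J*(6 + 6) = J*12 = 12*J)
M = -1/1882086 (M = 1/(12*(-1534) - 1863678) = 1/(-18408 - 1863678) = 1/(-1882086) = -1/1882086 ≈ -5.3132e-7)
M - (-559)*(-334 + y) = -1/1882086 - (-559)*(-334 + 757) = -1/1882086 - (-559)*423 = -1/1882086 - 1*(-236457) = -1/1882086 + 236457 = 445032409301/1882086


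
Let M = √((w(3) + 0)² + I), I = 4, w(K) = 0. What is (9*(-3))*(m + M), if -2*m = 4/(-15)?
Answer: -288/5 ≈ -57.600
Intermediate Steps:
m = 2/15 (m = -2/(-15) = -2*(-1)/15 = -½*(-4/15) = 2/15 ≈ 0.13333)
M = 2 (M = √((0 + 0)² + 4) = √(0² + 4) = √(0 + 4) = √4 = 2)
(9*(-3))*(m + M) = (9*(-3))*(2/15 + 2) = -27*32/15 = -288/5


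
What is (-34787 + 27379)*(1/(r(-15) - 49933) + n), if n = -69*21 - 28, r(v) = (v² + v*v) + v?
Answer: 270794058088/24749 ≈ 1.0942e+7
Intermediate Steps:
r(v) = v + 2*v² (r(v) = (v² + v²) + v = 2*v² + v = v + 2*v²)
n = -1477 (n = -1449 - 28 = -1477)
(-34787 + 27379)*(1/(r(-15) - 49933) + n) = (-34787 + 27379)*(1/(-15*(1 + 2*(-15)) - 49933) - 1477) = -7408*(1/(-15*(1 - 30) - 49933) - 1477) = -7408*(1/(-15*(-29) - 49933) - 1477) = -7408*(1/(435 - 49933) - 1477) = -7408*(1/(-49498) - 1477) = -7408*(-1/49498 - 1477) = -7408*(-73108547/49498) = 270794058088/24749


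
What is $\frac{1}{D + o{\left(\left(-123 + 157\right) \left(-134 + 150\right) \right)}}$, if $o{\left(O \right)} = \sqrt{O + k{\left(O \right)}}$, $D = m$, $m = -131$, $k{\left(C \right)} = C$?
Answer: $- \frac{131}{16073} - \frac{8 \sqrt{17}}{16073} \approx -0.010202$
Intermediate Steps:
$D = -131$
$o{\left(O \right)} = \sqrt{2} \sqrt{O}$ ($o{\left(O \right)} = \sqrt{O + O} = \sqrt{2 O} = \sqrt{2} \sqrt{O}$)
$\frac{1}{D + o{\left(\left(-123 + 157\right) \left(-134 + 150\right) \right)}} = \frac{1}{-131 + \sqrt{2} \sqrt{\left(-123 + 157\right) \left(-134 + 150\right)}} = \frac{1}{-131 + \sqrt{2} \sqrt{34 \cdot 16}} = \frac{1}{-131 + \sqrt{2} \sqrt{544}} = \frac{1}{-131 + \sqrt{2} \cdot 4 \sqrt{34}} = \frac{1}{-131 + 8 \sqrt{17}}$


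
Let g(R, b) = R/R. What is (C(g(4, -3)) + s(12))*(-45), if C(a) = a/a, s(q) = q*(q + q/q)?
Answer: -7065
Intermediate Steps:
s(q) = q*(1 + q) (s(q) = q*(q + 1) = q*(1 + q))
g(R, b) = 1
C(a) = 1
(C(g(4, -3)) + s(12))*(-45) = (1 + 12*(1 + 12))*(-45) = (1 + 12*13)*(-45) = (1 + 156)*(-45) = 157*(-45) = -7065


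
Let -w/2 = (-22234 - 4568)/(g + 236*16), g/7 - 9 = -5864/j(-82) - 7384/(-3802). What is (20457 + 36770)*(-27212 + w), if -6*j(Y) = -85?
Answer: -26648157951561792/17147563 ≈ -1.5540e+9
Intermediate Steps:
j(Y) = 85/6 (j(Y) = -1/6*(-85) = 85/6)
g = -455816893/161585 (g = 63 + 7*(-5864/85/6 - 7384/(-3802)) = 63 + 7*(-5864*6/85 - 7384*(-1/3802)) = 63 + 7*(-35184/85 + 3692/1901) = 63 + 7*(-66570964/161585) = 63 - 465996748/161585 = -455816893/161585 ≈ -2820.9)
w = 962400260/17147563 (w = -2*(-22234 - 4568)/(-455816893/161585 + 236*16) = -(-53604)/(-455816893/161585 + 3776) = -(-53604)/154328067/161585 = -(-53604)*161585/154328067 = -2*(-481200130/17147563) = 962400260/17147563 ≈ 56.125)
(20457 + 36770)*(-27212 + w) = (20457 + 36770)*(-27212 + 962400260/17147563) = 57227*(-465657084096/17147563) = -26648157951561792/17147563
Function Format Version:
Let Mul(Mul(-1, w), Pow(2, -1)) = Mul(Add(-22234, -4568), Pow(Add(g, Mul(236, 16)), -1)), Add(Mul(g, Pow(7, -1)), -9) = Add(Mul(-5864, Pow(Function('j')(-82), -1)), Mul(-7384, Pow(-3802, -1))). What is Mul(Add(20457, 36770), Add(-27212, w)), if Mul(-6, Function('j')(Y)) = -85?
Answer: Rational(-26648157951561792, 17147563) ≈ -1.5540e+9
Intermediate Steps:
Function('j')(Y) = Rational(85, 6) (Function('j')(Y) = Mul(Rational(-1, 6), -85) = Rational(85, 6))
g = Rational(-455816893, 161585) (g = Add(63, Mul(7, Add(Mul(-5864, Pow(Rational(85, 6), -1)), Mul(-7384, Pow(-3802, -1))))) = Add(63, Mul(7, Add(Mul(-5864, Rational(6, 85)), Mul(-7384, Rational(-1, 3802))))) = Add(63, Mul(7, Add(Rational(-35184, 85), Rational(3692, 1901)))) = Add(63, Mul(7, Rational(-66570964, 161585))) = Add(63, Rational(-465996748, 161585)) = Rational(-455816893, 161585) ≈ -2820.9)
w = Rational(962400260, 17147563) (w = Mul(-2, Mul(Add(-22234, -4568), Pow(Add(Rational(-455816893, 161585), Mul(236, 16)), -1))) = Mul(-2, Mul(-26802, Pow(Add(Rational(-455816893, 161585), 3776), -1))) = Mul(-2, Mul(-26802, Pow(Rational(154328067, 161585), -1))) = Mul(-2, Mul(-26802, Rational(161585, 154328067))) = Mul(-2, Rational(-481200130, 17147563)) = Rational(962400260, 17147563) ≈ 56.125)
Mul(Add(20457, 36770), Add(-27212, w)) = Mul(Add(20457, 36770), Add(-27212, Rational(962400260, 17147563))) = Mul(57227, Rational(-465657084096, 17147563)) = Rational(-26648157951561792, 17147563)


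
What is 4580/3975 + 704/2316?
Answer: 74476/51145 ≈ 1.4562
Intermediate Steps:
4580/3975 + 704/2316 = 4580*(1/3975) + 704*(1/2316) = 916/795 + 176/579 = 74476/51145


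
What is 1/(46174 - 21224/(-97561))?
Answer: 97561/4504802838 ≈ 2.1657e-5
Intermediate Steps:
1/(46174 - 21224/(-97561)) = 1/(46174 - 21224*(-1/97561)) = 1/(46174 + 21224/97561) = 1/(4504802838/97561) = 97561/4504802838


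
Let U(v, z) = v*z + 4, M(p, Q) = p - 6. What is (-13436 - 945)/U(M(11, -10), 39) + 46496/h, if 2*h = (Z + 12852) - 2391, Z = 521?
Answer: -69713367/1092709 ≈ -63.799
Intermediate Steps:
M(p, Q) = -6 + p
U(v, z) = 4 + v*z
h = 5491 (h = ((521 + 12852) - 2391)/2 = (13373 - 2391)/2 = (1/2)*10982 = 5491)
(-13436 - 945)/U(M(11, -10), 39) + 46496/h = (-13436 - 945)/(4 + (-6 + 11)*39) + 46496/5491 = -14381/(4 + 5*39) + 46496*(1/5491) = -14381/(4 + 195) + 46496/5491 = -14381/199 + 46496/5491 = -69713367/1092709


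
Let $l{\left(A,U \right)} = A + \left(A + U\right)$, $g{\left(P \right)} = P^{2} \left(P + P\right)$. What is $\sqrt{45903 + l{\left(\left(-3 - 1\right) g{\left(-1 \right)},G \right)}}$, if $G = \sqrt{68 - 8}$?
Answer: $\sqrt{45919 + 2 \sqrt{15}} \approx 214.31$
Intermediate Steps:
$g{\left(P \right)} = 2 P^{3}$ ($g{\left(P \right)} = P^{2} \cdot 2 P = 2 P^{3}$)
$G = 2 \sqrt{15}$ ($G = \sqrt{60} = 2 \sqrt{15} \approx 7.746$)
$l{\left(A,U \right)} = U + 2 A$
$\sqrt{45903 + l{\left(\left(-3 - 1\right) g{\left(-1 \right)},G \right)}} = \sqrt{45903 + \left(2 \sqrt{15} + 2 \left(-3 - 1\right) 2 \left(-1\right)^{3}\right)} = \sqrt{45903 + \left(2 \sqrt{15} + 2 \left(- 4 \cdot 2 \left(-1\right)\right)\right)} = \sqrt{45903 + \left(2 \sqrt{15} + 2 \left(\left(-4\right) \left(-2\right)\right)\right)} = \sqrt{45903 + \left(2 \sqrt{15} + 2 \cdot 8\right)} = \sqrt{45903 + \left(2 \sqrt{15} + 16\right)} = \sqrt{45903 + \left(16 + 2 \sqrt{15}\right)} = \sqrt{45919 + 2 \sqrt{15}}$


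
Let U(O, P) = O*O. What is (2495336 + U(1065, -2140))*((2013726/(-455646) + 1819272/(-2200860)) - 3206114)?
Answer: -162076949404394517441481/13927959105 ≈ -1.1637e+13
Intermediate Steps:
U(O, P) = O²
(2495336 + U(1065, -2140))*((2013726/(-455646) + 1819272/(-2200860)) - 3206114) = (2495336 + 1065²)*((2013726/(-455646) + 1819272/(-2200860)) - 3206114) = (2495336 + 1134225)*((2013726*(-1/455646) + 1819272*(-1/2200860)) - 3206114) = 3629561*((-335621/75941 - 151606/183405) - 3206114) = 3629561*(-73067680751/13927959105 - 3206114) = 3629561*(-44654697745648721/13927959105) = -162076949404394517441481/13927959105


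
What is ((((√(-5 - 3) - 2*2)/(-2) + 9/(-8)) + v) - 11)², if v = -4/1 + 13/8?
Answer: 617/4 + 25*I*√2 ≈ 154.25 + 35.355*I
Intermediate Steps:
v = -19/8 (v = -4*1 + 13*(⅛) = -4 + 13/8 = -19/8 ≈ -2.3750)
((((√(-5 - 3) - 2*2)/(-2) + 9/(-8)) + v) - 11)² = ((((√(-5 - 3) - 2*2)/(-2) + 9/(-8)) - 19/8) - 11)² = ((((√(-8) - 4)*(-½) + 9*(-⅛)) - 19/8) - 11)² = ((((2*I*√2 - 4)*(-½) - 9/8) - 19/8) - 11)² = ((((-4 + 2*I*√2)*(-½) - 9/8) - 19/8) - 11)² = ((((2 - I*√2) - 9/8) - 19/8) - 11)² = (((7/8 - I*√2) - 19/8) - 11)² = ((-3/2 - I*√2) - 11)² = (-25/2 - I*√2)²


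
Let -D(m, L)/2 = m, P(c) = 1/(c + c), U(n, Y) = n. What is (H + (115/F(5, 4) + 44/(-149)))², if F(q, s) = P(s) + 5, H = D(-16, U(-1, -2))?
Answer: 109404823696/37319881 ≈ 2931.5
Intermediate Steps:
P(c) = 1/(2*c)
D(m, L) = -2*m
H = 32 (H = -2*(-16) = 32)
F(q, s) = 5 + 1/(2*s) (F(q, s) = 1/(2*s) + 5 = 5 + 1/(2*s))
(H + (115/F(5, 4) + 44/(-149)))² = (32 + (115/(5 + (½)/4) + 44/(-149)))² = (32 + (115/(5 + (½)*(¼)) + 44*(-1/149)))² = (32 + (115/(5 + ⅛) - 44/149))² = (32 + (115/(41/8) - 44/149))² = (32 + (115*(8/41) - 44/149))² = (32 + (920/41 - 44/149))² = (32 + 135276/6109)² = (330764/6109)² = 109404823696/37319881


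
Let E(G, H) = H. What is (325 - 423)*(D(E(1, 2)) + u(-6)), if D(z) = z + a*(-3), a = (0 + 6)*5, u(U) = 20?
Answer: 6664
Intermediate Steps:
a = 30 (a = 6*5 = 30)
D(z) = -90 + z (D(z) = z + 30*(-3) = z - 90 = -90 + z)
(325 - 423)*(D(E(1, 2)) + u(-6)) = (325 - 423)*((-90 + 2) + 20) = -98*(-88 + 20) = -98*(-68) = 6664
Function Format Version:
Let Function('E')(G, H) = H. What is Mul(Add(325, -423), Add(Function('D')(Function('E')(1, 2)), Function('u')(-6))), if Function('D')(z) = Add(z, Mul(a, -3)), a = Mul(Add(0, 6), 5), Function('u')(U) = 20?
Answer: 6664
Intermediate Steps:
a = 30 (a = Mul(6, 5) = 30)
Function('D')(z) = Add(-90, z) (Function('D')(z) = Add(z, Mul(30, -3)) = Add(z, -90) = Add(-90, z))
Mul(Add(325, -423), Add(Function('D')(Function('E')(1, 2)), Function('u')(-6))) = Mul(Add(325, -423), Add(Add(-90, 2), 20)) = Mul(-98, Add(-88, 20)) = Mul(-98, -68) = 6664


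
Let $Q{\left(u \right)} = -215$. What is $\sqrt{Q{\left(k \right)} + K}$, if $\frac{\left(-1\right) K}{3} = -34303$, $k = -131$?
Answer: $\sqrt{102694} \approx 320.46$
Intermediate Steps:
$K = 102909$ ($K = \left(-3\right) \left(-34303\right) = 102909$)
$\sqrt{Q{\left(k \right)} + K} = \sqrt{-215 + 102909} = \sqrt{102694}$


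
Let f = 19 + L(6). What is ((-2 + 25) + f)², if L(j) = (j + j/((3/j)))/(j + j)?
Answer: 7569/4 ≈ 1892.3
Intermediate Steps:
L(j) = (j + j²/3)/(2*j) (L(j) = (j + j*(j/3))/((2*j)) = (j + j²/3)*(1/(2*j)) = (j + j²/3)/(2*j))
f = 41/2 (f = 19 + (½ + (⅙)*6) = 19 + (½ + 1) = 19 + 3/2 = 41/2 ≈ 20.500)
((-2 + 25) + f)² = ((-2 + 25) + 41/2)² = (23 + 41/2)² = (87/2)² = 7569/4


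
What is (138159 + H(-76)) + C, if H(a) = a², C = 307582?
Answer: 451517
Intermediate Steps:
(138159 + H(-76)) + C = (138159 + (-76)²) + 307582 = (138159 + 5776) + 307582 = 143935 + 307582 = 451517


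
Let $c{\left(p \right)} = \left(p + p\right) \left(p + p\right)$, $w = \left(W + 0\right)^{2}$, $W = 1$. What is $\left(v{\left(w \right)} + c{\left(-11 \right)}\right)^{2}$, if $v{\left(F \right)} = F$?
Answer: $235225$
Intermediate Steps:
$w = 1$ ($w = \left(1 + 0\right)^{2} = 1^{2} = 1$)
$c{\left(p \right)} = 4 p^{2}$ ($c{\left(p \right)} = 2 p 2 p = 4 p^{2}$)
$\left(v{\left(w \right)} + c{\left(-11 \right)}\right)^{2} = \left(1 + 4 \left(-11\right)^{2}\right)^{2} = \left(1 + 4 \cdot 121\right)^{2} = \left(1 + 484\right)^{2} = 485^{2} = 235225$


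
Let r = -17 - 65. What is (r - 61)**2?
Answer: 20449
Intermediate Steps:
r = -82
(r - 61)**2 = (-82 - 61)**2 = (-143)**2 = 20449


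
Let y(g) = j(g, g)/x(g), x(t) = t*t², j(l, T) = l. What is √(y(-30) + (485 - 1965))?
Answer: I*√1331999/30 ≈ 38.471*I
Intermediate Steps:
x(t) = t³
y(g) = g⁻² (y(g) = g/(g³) = g/g³ = g⁻²)
√(y(-30) + (485 - 1965)) = √((-30)⁻² + (485 - 1965)) = √(1/900 - 1480) = √(-1331999/900) = I*√1331999/30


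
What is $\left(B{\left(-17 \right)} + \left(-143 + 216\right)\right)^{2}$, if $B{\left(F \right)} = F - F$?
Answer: $5329$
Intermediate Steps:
$B{\left(F \right)} = 0$
$\left(B{\left(-17 \right)} + \left(-143 + 216\right)\right)^{2} = \left(0 + \left(-143 + 216\right)\right)^{2} = \left(0 + 73\right)^{2} = 73^{2} = 5329$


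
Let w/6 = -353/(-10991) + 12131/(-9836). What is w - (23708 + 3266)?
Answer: -1458435107951/54053738 ≈ -26981.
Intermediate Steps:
w = -389579139/54053738 (w = 6*(-353/(-10991) + 12131/(-9836)) = 6*(-353*(-1/10991) + 12131*(-1/9836)) = 6*(353/10991 - 12131/9836) = 6*(-129859713/108107476) = -389579139/54053738 ≈ -7.2073)
w - (23708 + 3266) = -389579139/54053738 - (23708 + 3266) = -389579139/54053738 - 1*26974 = -389579139/54053738 - 26974 = -1458435107951/54053738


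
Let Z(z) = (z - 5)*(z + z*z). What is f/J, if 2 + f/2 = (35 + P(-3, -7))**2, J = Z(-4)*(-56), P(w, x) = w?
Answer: 73/216 ≈ 0.33796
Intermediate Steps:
Z(z) = (-5 + z)*(z + z**2)
J = 6048 (J = -4*(-5 + (-4)**2 - 4*(-4))*(-56) = -4*(-5 + 16 + 16)*(-56) = -4*27*(-56) = -108*(-56) = 6048)
f = 2044 (f = -4 + 2*(35 - 3)**2 = -4 + 2*32**2 = -4 + 2*1024 = -4 + 2048 = 2044)
f/J = 2044/6048 = 2044*(1/6048) = 73/216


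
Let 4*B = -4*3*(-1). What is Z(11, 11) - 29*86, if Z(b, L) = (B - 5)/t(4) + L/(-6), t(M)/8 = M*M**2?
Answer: -1916803/768 ≈ -2495.8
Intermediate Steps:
B = 3 (B = (-4*3*(-1))/4 = (-12*(-1))/4 = (1/4)*12 = 3)
t(M) = 8*M**3 (t(M) = 8*(M*M**2) = 8*M**3)
Z(b, L) = -1/256 - L/6 (Z(b, L) = (3 - 5)/((8*4**3)) + L/(-6) = -2/(8*64) + L*(-1/6) = -2/512 - L/6 = -2*1/512 - L/6 = -1/256 - L/6)
Z(11, 11) - 29*86 = (-1/256 - 1/6*11) - 29*86 = (-1/256 - 11/6) - 2494 = -1411/768 - 2494 = -1916803/768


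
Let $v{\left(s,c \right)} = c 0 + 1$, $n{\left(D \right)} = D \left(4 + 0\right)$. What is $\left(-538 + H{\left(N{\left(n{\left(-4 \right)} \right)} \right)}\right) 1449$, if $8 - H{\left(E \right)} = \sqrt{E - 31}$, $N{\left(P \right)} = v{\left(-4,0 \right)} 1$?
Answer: $-767970 - 1449 i \sqrt{30} \approx -7.6797 \cdot 10^{5} - 7936.5 i$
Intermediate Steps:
$n{\left(D \right)} = 4 D$ ($n{\left(D \right)} = D 4 = 4 D$)
$v{\left(s,c \right)} = 1$ ($v{\left(s,c \right)} = 0 + 1 = 1$)
$N{\left(P \right)} = 1$ ($N{\left(P \right)} = 1 \cdot 1 = 1$)
$H{\left(E \right)} = 8 - \sqrt{-31 + E}$ ($H{\left(E \right)} = 8 - \sqrt{E - 31} = 8 - \sqrt{-31 + E}$)
$\left(-538 + H{\left(N{\left(n{\left(-4 \right)} \right)} \right)}\right) 1449 = \left(-538 + \left(8 - \sqrt{-31 + 1}\right)\right) 1449 = \left(-538 + \left(8 - \sqrt{-30}\right)\right) 1449 = \left(-538 + \left(8 - i \sqrt{30}\right)\right) 1449 = \left(-530 - i \sqrt{30}\right) 1449 = -767970 - 1449 i \sqrt{30}$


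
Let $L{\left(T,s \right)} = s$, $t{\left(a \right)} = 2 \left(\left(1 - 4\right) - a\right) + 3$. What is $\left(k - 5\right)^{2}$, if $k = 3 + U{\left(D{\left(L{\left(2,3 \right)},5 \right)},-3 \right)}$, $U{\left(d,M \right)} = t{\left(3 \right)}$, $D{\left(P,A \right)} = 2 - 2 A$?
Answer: $121$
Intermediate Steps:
$t{\left(a \right)} = -3 - 2 a$ ($t{\left(a \right)} = 2 \left(\left(1 - 4\right) - a\right) + 3 = 2 \left(-3 - a\right) + 3 = \left(-6 - 2 a\right) + 3 = -3 - 2 a$)
$U{\left(d,M \right)} = -9$ ($U{\left(d,M \right)} = -3 - 6 = -9$)
$k = -6$ ($k = 3 - 9 = -6$)
$\left(k - 5\right)^{2} = \left(-6 - 5\right)^{2} = \left(-11\right)^{2} = 121$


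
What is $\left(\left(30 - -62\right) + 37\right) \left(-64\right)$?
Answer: $-8256$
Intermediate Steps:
$\left(\left(30 - -62\right) + 37\right) \left(-64\right) = \left(\left(30 + 62\right) + 37\right) \left(-64\right) = \left(92 + 37\right) \left(-64\right) = 129 \left(-64\right) = -8256$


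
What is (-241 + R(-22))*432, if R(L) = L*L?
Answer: 104976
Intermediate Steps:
R(L) = L²
(-241 + R(-22))*432 = (-241 + (-22)²)*432 = (-241 + 484)*432 = 243*432 = 104976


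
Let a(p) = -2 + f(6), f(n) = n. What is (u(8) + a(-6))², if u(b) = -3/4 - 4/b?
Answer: 121/16 ≈ 7.5625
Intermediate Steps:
u(b) = -¾ - 4/b (u(b) = -3*¼ - 4/b = -¾ - 4/b)
a(p) = 4 (a(p) = -2 + 6 = 4)
(u(8) + a(-6))² = ((-¾ - 4/8) + 4)² = ((-¾ - 4*⅛) + 4)² = ((-¾ - ½) + 4)² = (-5/4 + 4)² = (11/4)² = 121/16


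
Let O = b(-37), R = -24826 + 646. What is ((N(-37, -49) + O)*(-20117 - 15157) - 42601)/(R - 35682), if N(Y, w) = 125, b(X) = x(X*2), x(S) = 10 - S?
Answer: 7414867/59862 ≈ 123.87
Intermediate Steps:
R = -24180
b(X) = 10 - 2*X (b(X) = 10 - X*2 = 10 - 2*X)
O = 84 (O = 10 - 2*(-37) = 10 + 74 = 84)
((N(-37, -49) + O)*(-20117 - 15157) - 42601)/(R - 35682) = ((125 + 84)*(-20117 - 15157) - 42601)/(-24180 - 35682) = (209*(-35274) - 42601)/(-59862) = (-7372266 - 42601)*(-1/59862) = -7414867*(-1/59862) = 7414867/59862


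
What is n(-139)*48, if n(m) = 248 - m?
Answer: 18576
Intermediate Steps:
n(-139)*48 = (248 - 1*(-139))*48 = (248 + 139)*48 = 387*48 = 18576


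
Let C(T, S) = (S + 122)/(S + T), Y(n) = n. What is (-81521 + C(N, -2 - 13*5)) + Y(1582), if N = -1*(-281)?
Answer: -17106891/214 ≈ -79939.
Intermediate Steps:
N = 281
C(T, S) = (122 + S)/(S + T)
(-81521 + C(N, -2 - 13*5)) + Y(1582) = (-81521 + (122 + (-2 - 13*5))/((-2 - 13*5) + 281)) + 1582 = (-81521 + (122 + (-2 - 65))/((-2 - 65) + 281)) + 1582 = (-81521 + (122 - 67)/(-67 + 281)) + 1582 = (-81521 + 55/214) + 1582 = -17445439/214 + 1582 = -17106891/214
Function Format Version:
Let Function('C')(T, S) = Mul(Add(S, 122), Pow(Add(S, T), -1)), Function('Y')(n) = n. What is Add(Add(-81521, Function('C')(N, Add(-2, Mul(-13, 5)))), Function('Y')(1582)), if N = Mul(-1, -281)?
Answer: Rational(-17106891, 214) ≈ -79939.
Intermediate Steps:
N = 281
Function('C')(T, S) = Mul(Pow(Add(S, T), -1), Add(122, S)) (Function('C')(T, S) = Mul(Add(122, S), Pow(Add(S, T), -1)) = Mul(Pow(Add(S, T), -1), Add(122, S)))
Add(Add(-81521, Function('C')(N, Add(-2, Mul(-13, 5)))), Function('Y')(1582)) = Add(Add(-81521, Mul(Pow(Add(Add(-2, Mul(-13, 5)), 281), -1), Add(122, Add(-2, Mul(-13, 5))))), 1582) = Add(Add(-81521, Mul(Pow(Add(Add(-2, -65), 281), -1), Add(122, Add(-2, -65)))), 1582) = Add(Add(-81521, Mul(Pow(Add(-67, 281), -1), Add(122, -67))), 1582) = Add(Add(-81521, Mul(Pow(214, -1), 55)), 1582) = Add(Add(-81521, Mul(Rational(1, 214), 55)), 1582) = Add(Add(-81521, Rational(55, 214)), 1582) = Add(Rational(-17445439, 214), 1582) = Rational(-17106891, 214)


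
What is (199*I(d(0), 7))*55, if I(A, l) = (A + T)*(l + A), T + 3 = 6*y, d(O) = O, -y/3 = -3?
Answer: 3907365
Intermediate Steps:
y = 9 (y = -3*(-3) = 9)
T = 51 (T = -3 + 6*9 = -3 + 54 = 51)
I(A, l) = (51 + A)*(A + l) (I(A, l) = (A + 51)*(l + A) = (51 + A)*(A + l))
(199*I(d(0), 7))*55 = (199*(0² + 51*0 + 51*7 + 0*7))*55 = (199*(0 + 0 + 357 + 0))*55 = (199*357)*55 = 71043*55 = 3907365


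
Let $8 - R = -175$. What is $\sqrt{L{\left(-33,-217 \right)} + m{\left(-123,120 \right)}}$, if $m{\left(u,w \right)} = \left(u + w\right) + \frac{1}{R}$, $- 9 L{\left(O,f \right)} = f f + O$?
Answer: $\frac{2 i \sqrt{43798915}}{183} \approx 72.329 i$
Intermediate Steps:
$L{\left(O,f \right)} = - \frac{O}{9} - \frac{f^{2}}{9}$ ($L{\left(O,f \right)} = - \frac{f f + O}{9} = - \frac{f^{2} + O}{9} = - \frac{O + f^{2}}{9} = - \frac{O}{9} - \frac{f^{2}}{9}$)
$R = 183$ ($R = 8 - -175 = 8 + 175 = 183$)
$m{\left(u,w \right)} = \frac{1}{183} + u + w$ ($m{\left(u,w \right)} = \left(u + w\right) + \frac{1}{183} = \frac{1}{183} + u + w$)
$\sqrt{L{\left(-33,-217 \right)} + m{\left(-123,120 \right)}} = \sqrt{\left(\left(- \frac{1}{9}\right) \left(-33\right) - \frac{\left(-217\right)^{2}}{9}\right) + \left(\frac{1}{183} - 123 + 120\right)} = \sqrt{\left(\frac{11}{3} - \frac{47089}{9}\right) - \frac{548}{183}} = \sqrt{- \frac{47056}{9} - \frac{548}{183}} = \sqrt{- \frac{2872060}{549}} = \frac{2 i \sqrt{43798915}}{183}$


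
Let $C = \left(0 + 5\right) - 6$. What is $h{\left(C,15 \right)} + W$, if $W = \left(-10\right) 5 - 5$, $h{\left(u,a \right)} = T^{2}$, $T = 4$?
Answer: $-39$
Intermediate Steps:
$C = -1$ ($C = 5 - 6 = -1$)
$h{\left(u,a \right)} = 16$ ($h{\left(u,a \right)} = 4^{2} = 16$)
$W = -55$ ($W = -50 - 5 = -55$)
$h{\left(C,15 \right)} + W = 16 - 55 = -39$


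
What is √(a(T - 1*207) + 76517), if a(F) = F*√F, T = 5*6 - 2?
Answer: √(76517 - 179*I*√179) ≈ 276.65 - 4.328*I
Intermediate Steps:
T = 28 (T = 30 - 2 = 28)
a(F) = F^(3/2)
√(a(T - 1*207) + 76517) = √((28 - 1*207)^(3/2) + 76517) = √((28 - 207)^(3/2) + 76517) = √((-179)^(3/2) + 76517) = √(-179*I*√179 + 76517) = √(76517 - 179*I*√179)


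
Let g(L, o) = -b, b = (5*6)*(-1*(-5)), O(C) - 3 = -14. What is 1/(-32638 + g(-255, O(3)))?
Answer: -1/32788 ≈ -3.0499e-5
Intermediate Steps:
O(C) = -11 (O(C) = 3 - 14 = -11)
b = 150 (b = 30*5 = 150)
g(L, o) = -150 (g(L, o) = -1*150 = -150)
1/(-32638 + g(-255, O(3))) = 1/(-32638 - 150) = 1/(-32788) = -1/32788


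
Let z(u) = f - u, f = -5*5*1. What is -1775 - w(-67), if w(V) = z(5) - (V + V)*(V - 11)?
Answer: 8707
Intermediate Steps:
f = -25 (f = -25*1 = -25)
z(u) = -25 - u
w(V) = -30 - 2*V*(-11 + V) (w(V) = (-25 - 1*5) - (V + V)*(V - 11) = (-25 - 5) - 2*V*(-11 + V) = -30 - 2*V*(-11 + V))
-1775 - w(-67) = -1775 - (-30 - 2*(-67)² + 22*(-67)) = -1775 - (-30 - 2*4489 - 1474) = -1775 - (-30 - 8978 - 1474) = -1775 - 1*(-10482) = -1775 + 10482 = 8707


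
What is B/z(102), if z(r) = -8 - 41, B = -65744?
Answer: 9392/7 ≈ 1341.7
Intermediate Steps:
z(r) = -49
B/z(102) = -65744/(-49) = -65744*(-1/49) = 9392/7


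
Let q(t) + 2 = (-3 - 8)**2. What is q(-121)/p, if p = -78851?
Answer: -119/78851 ≈ -0.0015092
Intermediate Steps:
q(t) = 119 (q(t) = -2 + (-3 - 8)**2 = -2 + (-11)**2 = -2 + 121 = 119)
q(-121)/p = 119/(-78851) = 119*(-1/78851) = -119/78851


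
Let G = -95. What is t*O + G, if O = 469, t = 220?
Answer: 103085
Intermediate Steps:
t*O + G = 220*469 - 95 = 103180 - 95 = 103085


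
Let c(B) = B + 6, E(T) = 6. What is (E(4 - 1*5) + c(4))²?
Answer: 256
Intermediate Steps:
c(B) = 6 + B
(E(4 - 1*5) + c(4))² = (6 + (6 + 4))² = (6 + 10)² = 16² = 256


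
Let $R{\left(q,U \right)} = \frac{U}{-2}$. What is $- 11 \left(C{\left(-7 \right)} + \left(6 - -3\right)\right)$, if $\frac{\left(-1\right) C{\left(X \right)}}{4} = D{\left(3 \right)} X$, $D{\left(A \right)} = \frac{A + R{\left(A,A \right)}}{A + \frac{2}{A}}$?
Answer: $-225$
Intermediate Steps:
$R{\left(q,U \right)} = - \frac{U}{2}$ ($R{\left(q,U \right)} = U \left(- \frac{1}{2}\right) = - \frac{U}{2}$)
$D{\left(A \right)} = \frac{A}{2 \left(A + \frac{2}{A}\right)}$ ($D{\left(A \right)} = \frac{A - \frac{A}{2}}{A + \frac{2}{A}} = \frac{\frac{1}{2} A}{A + \frac{2}{A}} = \frac{A}{2 \left(A + \frac{2}{A}\right)}$)
$C{\left(X \right)} = - \frac{18 X}{11}$ ($C{\left(X \right)} = - 4 \frac{3^{2}}{2 \left(2 + 3^{2}\right)} X = - 4 \cdot \frac{1}{2} \cdot 9 \frac{1}{2 + 9} X = - 4 \cdot \frac{1}{2} \cdot 9 \cdot \frac{1}{11} X = - 4 \frac{9 X}{22} = - \frac{18 X}{11}$)
$- 11 \left(C{\left(-7 \right)} + \left(6 - -3\right)\right) = - 11 \left(\left(- \frac{18}{11}\right) \left(-7\right) + \left(6 - -3\right)\right) = - 11 \left(\frac{126}{11} + \left(6 + 3\right)\right) = - 11 \left(\frac{126}{11} + 9\right) = \left(-11\right) \frac{225}{11} = -225$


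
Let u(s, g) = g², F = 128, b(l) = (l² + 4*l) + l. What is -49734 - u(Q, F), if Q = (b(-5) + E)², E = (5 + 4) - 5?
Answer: -66118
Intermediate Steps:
E = 4 (E = 9 - 5 = 4)
b(l) = l² + 5*l
Q = 16 (Q = (-5*(5 - 5) + 4)² = (-5*0 + 4)² = (0 + 4)² = 4² = 16)
-49734 - u(Q, F) = -49734 - 1*128² = -49734 - 1*16384 = -49734 - 16384 = -66118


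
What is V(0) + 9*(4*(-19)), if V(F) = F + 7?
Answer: -677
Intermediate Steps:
V(F) = 7 + F
V(0) + 9*(4*(-19)) = (7 + 0) + 9*(4*(-19)) = 7 + 9*(-76) = 7 - 684 = -677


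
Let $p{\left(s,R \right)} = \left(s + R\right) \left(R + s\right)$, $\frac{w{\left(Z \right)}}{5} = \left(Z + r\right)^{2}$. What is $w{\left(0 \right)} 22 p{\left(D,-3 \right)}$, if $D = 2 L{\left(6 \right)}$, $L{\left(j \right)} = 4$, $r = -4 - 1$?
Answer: $68750$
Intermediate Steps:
$r = -5$ ($r = -4 - 1 = -5$)
$D = 8$ ($D = 2 \cdot 4 = 8$)
$w{\left(Z \right)} = 5 \left(-5 + Z\right)^{2}$ ($w{\left(Z \right)} = 5 \left(Z - 5\right)^{2} = 5 \left(-5 + Z\right)^{2}$)
$p{\left(s,R \right)} = \left(R + s\right)^{2}$ ($p{\left(s,R \right)} = \left(R + s\right) \left(R + s\right) = \left(R + s\right)^{2}$)
$w{\left(0 \right)} 22 p{\left(D,-3 \right)} = 5 \left(-5 + 0\right)^{2} \cdot 22 \left(-3 + 8\right)^{2} = 5 \left(-5\right)^{2} \cdot 22 \cdot 5^{2} = 5 \cdot 25 \cdot 22 \cdot 25 = 125 \cdot 22 \cdot 25 = 2750 \cdot 25 = 68750$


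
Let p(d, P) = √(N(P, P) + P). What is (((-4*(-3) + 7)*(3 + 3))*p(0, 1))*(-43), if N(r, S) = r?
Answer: -4902*√2 ≈ -6932.5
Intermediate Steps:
p(d, P) = √2*√P (p(d, P) = √(P + P) = √(2*P) = √2*√P)
(((-4*(-3) + 7)*(3 + 3))*p(0, 1))*(-43) = (((-4*(-3) + 7)*(3 + 3))*(√2*√1))*(-43) = (((12 + 7)*6)*(√2*1))*(-43) = ((19*6)*√2)*(-43) = (114*√2)*(-43) = -4902*√2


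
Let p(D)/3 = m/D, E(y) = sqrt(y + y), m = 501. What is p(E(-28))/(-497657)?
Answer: 1503*I*sqrt(14)/13934396 ≈ 0.00040358*I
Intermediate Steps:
E(y) = sqrt(2)*sqrt(y) (E(y) = sqrt(2*y) = sqrt(2)*sqrt(y))
p(D) = 1503/D (p(D) = 3*(501/D) = 1503/D)
p(E(-28))/(-497657) = (1503/((sqrt(2)*sqrt(-28))))/(-497657) = (1503/((sqrt(2)*(2*I*sqrt(7)))))*(-1/497657) = (1503/((2*I*sqrt(14))))*(-1/497657) = (1503*(-I*sqrt(14)/28))*(-1/497657) = -1503*I*sqrt(14)/28*(-1/497657) = 1503*I*sqrt(14)/13934396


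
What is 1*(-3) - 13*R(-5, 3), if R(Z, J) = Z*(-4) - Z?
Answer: -328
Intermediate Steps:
R(Z, J) = -5*Z (R(Z, J) = -4*Z - Z = -5*Z)
1*(-3) - 13*R(-5, 3) = 1*(-3) - (-65)*(-5) = -3 - 13*25 = -3 - 325 = -328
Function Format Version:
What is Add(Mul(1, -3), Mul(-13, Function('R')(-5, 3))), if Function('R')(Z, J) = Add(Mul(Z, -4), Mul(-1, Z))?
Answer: -328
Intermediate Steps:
Function('R')(Z, J) = Mul(-5, Z) (Function('R')(Z, J) = Add(Mul(-4, Z), Mul(-1, Z)) = Mul(-5, Z))
Add(Mul(1, -3), Mul(-13, Function('R')(-5, 3))) = Add(Mul(1, -3), Mul(-13, Mul(-5, -5))) = Add(-3, Mul(-13, 25)) = Add(-3, -325) = -328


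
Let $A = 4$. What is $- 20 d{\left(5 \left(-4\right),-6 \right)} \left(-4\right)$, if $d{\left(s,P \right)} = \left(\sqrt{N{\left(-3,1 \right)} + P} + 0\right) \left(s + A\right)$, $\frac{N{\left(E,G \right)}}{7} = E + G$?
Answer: $- 2560 i \sqrt{5} \approx - 5724.3 i$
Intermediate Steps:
$N{\left(E,G \right)} = 7 E + 7 G$ ($N{\left(E,G \right)} = 7 \left(E + G\right) = 7 E + 7 G$)
$d{\left(s,P \right)} = \sqrt{-14 + P} \left(4 + s\right)$ ($d{\left(s,P \right)} = \left(\sqrt{\left(7 \left(-3\right) + 7 \cdot 1\right) + P} + 0\right) \left(s + 4\right) = \left(\sqrt{\left(-21 + 7\right) + P} + 0\right) \left(4 + s\right) = \left(\sqrt{-14 + P} + 0\right) \left(4 + s\right) = \sqrt{-14 + P} \left(4 + s\right)$)
$- 20 d{\left(5 \left(-4\right),-6 \right)} \left(-4\right) = - 20 \sqrt{-14 - 6} \left(4 + 5 \left(-4\right)\right) \left(-4\right) = - 20 \sqrt{-20} \left(4 - 20\right) \left(-4\right) = - 20 \cdot 2 i \sqrt{5} \left(-16\right) \left(-4\right) = - 20 \left(- 32 i \sqrt{5}\right) \left(-4\right) = 640 i \sqrt{5} \left(-4\right) = - 2560 i \sqrt{5}$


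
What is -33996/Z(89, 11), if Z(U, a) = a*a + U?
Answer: -5666/35 ≈ -161.89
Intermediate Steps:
Z(U, a) = U + a² (Z(U, a) = a² + U = U + a²)
-33996/Z(89, 11) = -33996/(89 + 11²) = -33996/(89 + 121) = -33996/210 = -33996*1/210 = -5666/35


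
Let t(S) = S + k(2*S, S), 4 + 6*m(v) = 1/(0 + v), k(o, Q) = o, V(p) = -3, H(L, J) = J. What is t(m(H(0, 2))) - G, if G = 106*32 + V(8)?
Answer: -13563/4 ≈ -3390.8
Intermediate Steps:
m(v) = -⅔ + 1/(6*v) (m(v) = -⅔ + 1/(6*(0 + v)) = -⅔ + 1/(6*v))
G = 3389 (G = 106*32 - 3 = 3392 - 3 = 3389)
t(S) = 3*S (t(S) = S + 2*S = 3*S)
t(m(H(0, 2))) - G = 3*((⅙)*(1 - 4*2)/2) - 1*3389 = 3*((⅙)*(½)*(1 - 8)) - 3389 = 3*((⅙)*(½)*(-7)) - 3389 = 3*(-7/12) - 3389 = -7/4 - 3389 = -13563/4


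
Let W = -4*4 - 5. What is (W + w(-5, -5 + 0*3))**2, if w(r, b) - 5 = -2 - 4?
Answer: 484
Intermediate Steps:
W = -21 (W = -16 - 5 = -21)
w(r, b) = -1 (w(r, b) = 5 + (-2 - 4) = 5 - 6 = -1)
(W + w(-5, -5 + 0*3))**2 = (-21 - 1)**2 = (-22)**2 = 484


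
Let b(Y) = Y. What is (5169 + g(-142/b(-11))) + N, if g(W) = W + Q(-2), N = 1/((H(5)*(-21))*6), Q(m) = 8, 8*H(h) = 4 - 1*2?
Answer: 3596585/693 ≈ 5189.9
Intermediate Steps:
H(h) = 1/4 (H(h) = (4 - 1*2)/8 = (4 - 2)/8 = (1/8)*2 = 1/4)
N = -2/63 (N = 1/(((1/4)*(-21))*6) = 1/(-21/4*6) = 1/(-63/2) = -2/63 ≈ -0.031746)
g(W) = 8 + W (g(W) = W + 8 = 8 + W)
(5169 + g(-142/b(-11))) + N = (5169 + (8 - 142/(-11))) - 2/63 = (5169 + (8 - 142*(-1/11))) - 2/63 = (5169 + (8 + 142/11)) - 2/63 = (5169 + 230/11) - 2/63 = 57089/11 - 2/63 = 3596585/693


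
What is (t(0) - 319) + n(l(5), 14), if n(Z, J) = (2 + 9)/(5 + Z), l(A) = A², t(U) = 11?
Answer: -9229/30 ≈ -307.63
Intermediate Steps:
n(Z, J) = 11/(5 + Z)
(t(0) - 319) + n(l(5), 14) = (11 - 319) + 11/(5 + 5²) = -308 + 11/(5 + 25) = -308 + 11/30 = -9229/30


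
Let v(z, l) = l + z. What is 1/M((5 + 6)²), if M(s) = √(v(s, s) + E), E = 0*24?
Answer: √2/22 ≈ 0.064282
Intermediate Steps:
E = 0
M(s) = √2*√s (M(s) = √((s + s) + 0) = √(2*s + 0) = √(2*s) = √2*√s)
1/M((5 + 6)²) = 1/(√2*√((5 + 6)²)) = 1/(√2*√(11²)) = 1/(√2*√121) = 1/(√2*11) = 1/(11*√2) = √2/22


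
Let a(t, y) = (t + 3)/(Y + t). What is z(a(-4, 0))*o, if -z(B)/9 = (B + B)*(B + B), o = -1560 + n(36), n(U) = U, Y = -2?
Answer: 1524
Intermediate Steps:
o = -1524 (o = -1560 + 36 = -1524)
a(t, y) = (3 + t)/(-2 + t) (a(t, y) = (t + 3)/(-2 + t) = (3 + t)/(-2 + t))
z(B) = -36*B² (z(B) = -9*(B + B)*(B + B) = -9*2*B*2*B = -36*B²)
z(a(-4, 0))*o = -36*(3 - 4)²/(-2 - 4)²*(-1524) = -36*(-1/(-6))²*(-1524) = -36*(-⅙*(-1))²*(-1524) = -36*(⅙)²*(-1524) = -36*1/36*(-1524) = -1*(-1524) = 1524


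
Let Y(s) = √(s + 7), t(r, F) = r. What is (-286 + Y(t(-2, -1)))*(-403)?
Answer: 115258 - 403*√5 ≈ 1.1436e+5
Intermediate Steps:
Y(s) = √(7 + s)
(-286 + Y(t(-2, -1)))*(-403) = (-286 + √(7 - 2))*(-403) = (-286 + √5)*(-403) = 115258 - 403*√5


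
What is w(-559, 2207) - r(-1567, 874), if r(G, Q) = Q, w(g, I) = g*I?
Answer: -1234587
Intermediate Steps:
w(g, I) = I*g
w(-559, 2207) - r(-1567, 874) = 2207*(-559) - 1*874 = -1233713 - 874 = -1234587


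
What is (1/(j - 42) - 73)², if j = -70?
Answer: 66863329/12544 ≈ 5330.3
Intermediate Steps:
(1/(j - 42) - 73)² = (1/(-70 - 42) - 73)² = (1/(-112) - 73)² = (-1/112 - 73)² = (-8177/112)² = 66863329/12544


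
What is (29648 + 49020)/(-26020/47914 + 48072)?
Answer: 942324638/575823947 ≈ 1.6365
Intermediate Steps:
(29648 + 49020)/(-26020/47914 + 48072) = 78668/(-26020*1/47914 + 48072) = 78668/(-13010/23957 + 48072) = 78668/(1151647894/23957) = 78668*(23957/1151647894) = 942324638/575823947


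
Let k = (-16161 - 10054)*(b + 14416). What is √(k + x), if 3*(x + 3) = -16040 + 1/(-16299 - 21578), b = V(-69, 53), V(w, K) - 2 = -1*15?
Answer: I*√99496213515234111/16233 ≈ 19431.0*I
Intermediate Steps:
V(w, K) = -13 (V(w, K) = 2 - 1*15 = 2 - 15 = -13)
b = -13
k = -377574645 (k = (-16161 - 10054)*(-13 + 14416) = -26215*14403 = -377574645)
x = -607887974/113631 (x = -3 + (-16040 + 1/(-16299 - 21578))/3 = -3 + (-16040 + 1/(-37877))/3 = -3 + (-16040 - 1/37877)/3 = -3 + (⅓)*(-607547081/37877) = -3 - 607547081/113631 = -607887974/113631 ≈ -5349.7)
√(k + x) = √(-377574645 - 607887974/113631) = √(-42904792373969/113631) = I*√99496213515234111/16233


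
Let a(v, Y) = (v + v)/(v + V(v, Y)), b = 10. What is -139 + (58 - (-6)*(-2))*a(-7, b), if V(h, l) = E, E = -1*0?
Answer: -47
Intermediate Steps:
E = 0
V(h, l) = 0
a(v, Y) = 2 (a(v, Y) = (v + v)/(v + 0) = (2*v)/v = 2)
-139 + (58 - (-6)*(-2))*a(-7, b) = -139 + (58 - (-6)*(-2))*2 = -139 + (58 - 1*12)*2 = -139 + (58 - 12)*2 = -139 + 46*2 = -139 + 92 = -47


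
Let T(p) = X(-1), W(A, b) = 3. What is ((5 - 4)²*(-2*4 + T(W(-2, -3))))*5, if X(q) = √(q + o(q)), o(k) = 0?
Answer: -40 + 5*I ≈ -40.0 + 5.0*I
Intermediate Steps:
X(q) = √q (X(q) = √(q + 0) = √q)
T(p) = I (T(p) = √(-1) = I)
((5 - 4)²*(-2*4 + T(W(-2, -3))))*5 = ((5 - 4)²*(-2*4 + I))*5 = (1²*(-8 + I))*5 = (1*(-8 + I))*5 = (-8 + I)*5 = -40 + 5*I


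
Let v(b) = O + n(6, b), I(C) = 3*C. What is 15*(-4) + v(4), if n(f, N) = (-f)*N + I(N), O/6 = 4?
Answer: -48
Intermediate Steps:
O = 24 (O = 6*4 = 24)
n(f, N) = 3*N - N*f (n(f, N) = (-f)*N + 3*N = -N*f + 3*N = 3*N - N*f)
v(b) = 24 - 3*b (v(b) = 24 + b*(3 - 1*6) = 24 + b*(3 - 6) = 24 + b*(-3) = 24 - 3*b)
15*(-4) + v(4) = 15*(-4) + (24 - 3*4) = -60 + (24 - 12) = -60 + 12 = -48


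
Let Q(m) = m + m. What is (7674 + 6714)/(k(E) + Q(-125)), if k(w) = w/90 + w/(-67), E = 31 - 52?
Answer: -28919880/502339 ≈ -57.570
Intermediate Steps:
Q(m) = 2*m
E = -21
k(w) = -23*w/6030 (k(w) = w*(1/90) + w*(-1/67) = w/90 - w/67 = -23*w/6030)
(7674 + 6714)/(k(E) + Q(-125)) = (7674 + 6714)/(-23/6030*(-21) + 2*(-125)) = 14388/(161/2010 - 250) = 14388/(-502339/2010) = 14388*(-2010/502339) = -28919880/502339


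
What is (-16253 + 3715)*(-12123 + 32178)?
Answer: -251449590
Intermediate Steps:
(-16253 + 3715)*(-12123 + 32178) = -12538*20055 = -251449590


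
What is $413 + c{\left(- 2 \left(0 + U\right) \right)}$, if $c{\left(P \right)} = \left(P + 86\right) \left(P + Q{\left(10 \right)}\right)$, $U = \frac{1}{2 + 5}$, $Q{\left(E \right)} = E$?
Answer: $\frac{61037}{49} \approx 1245.7$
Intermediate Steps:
$U = \frac{1}{7} \approx 0.14286$
$c{\left(P \right)} = \left(10 + P\right) \left(86 + P\right)$ ($c{\left(P \right)} = \left(P + 86\right) \left(P + 10\right) = \left(86 + P\right) \left(10 + P\right) = \left(10 + P\right) \left(86 + P\right)$)
$413 + c{\left(- 2 \left(0 + U\right) \right)} = 413 + \left(860 + \left(- 2 \left(0 + \frac{1}{7}\right)\right)^{2} + 96 \left(- 2 \left(0 + \frac{1}{7}\right)\right)\right) = 413 + \left(860 + \left(\left(-2\right) \frac{1}{7}\right)^{2} + 96 \left(\left(-2\right) \frac{1}{7}\right)\right) = 413 + \left(860 + \left(- \frac{2}{7}\right)^{2} + 96 \left(- \frac{2}{7}\right)\right) = 413 + \left(860 + \frac{4}{49} - \frac{192}{7}\right) = 413 + \frac{40800}{49} = \frac{61037}{49}$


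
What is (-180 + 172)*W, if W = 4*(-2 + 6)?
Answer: -128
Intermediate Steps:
W = 16 (W = 4*4 = 16)
(-180 + 172)*W = (-180 + 172)*16 = -8*16 = -128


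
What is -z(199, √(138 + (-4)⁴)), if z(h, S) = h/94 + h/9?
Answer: -20497/846 ≈ -24.228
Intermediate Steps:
z(h, S) = 103*h/846 (z(h, S) = h*(1/94) + h*(⅑) = h/94 + h/9 = 103*h/846)
-z(199, √(138 + (-4)⁴)) = -103*199/846 = -1*20497/846 = -20497/846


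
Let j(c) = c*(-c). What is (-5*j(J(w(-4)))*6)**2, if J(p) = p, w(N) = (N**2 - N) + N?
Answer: 58982400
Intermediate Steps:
w(N) = N**2
j(c) = -c**2
(-5*j(J(w(-4)))*6)**2 = (-(-5)*((-4)**2)**2*6)**2 = (-(-5)*16**2*6)**2 = (-(-5)*256*6)**2 = (-5*(-256)*6)**2 = (1280*6)**2 = 7680**2 = 58982400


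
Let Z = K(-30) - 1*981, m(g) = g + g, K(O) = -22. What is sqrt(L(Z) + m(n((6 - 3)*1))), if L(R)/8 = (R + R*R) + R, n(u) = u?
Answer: sqrt(8032030) ≈ 2834.1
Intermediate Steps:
m(g) = 2*g
Z = -1003 (Z = -22 - 1*981 = -22 - 981 = -1003)
L(R) = 8*R**2 + 16*R (L(R) = 8*((R + R*R) + R) = 8*((R + R**2) + R) = 8*(R**2 + 2*R) = 8*R**2 + 16*R)
sqrt(L(Z) + m(n((6 - 3)*1))) = sqrt(8*(-1003)*(2 - 1003) + 2*((6 - 3)*1)) = sqrt(8*(-1003)*(-1001) + 2*(3*1)) = sqrt(8032024 + 2*3) = sqrt(8032024 + 6) = sqrt(8032030)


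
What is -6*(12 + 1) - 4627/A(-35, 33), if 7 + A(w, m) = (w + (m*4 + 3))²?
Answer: -784081/9993 ≈ -78.463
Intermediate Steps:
A(w, m) = -7 + (3 + w + 4*m)² (A(w, m) = -7 + (w + (m*4 + 3))² = -7 + (w + (4*m + 3))² = -7 + (w + (3 + 4*m))² = -7 + (3 + w + 4*m)²)
-6*(12 + 1) - 4627/A(-35, 33) = -6*(12 + 1) - 4627/(-7 + (3 - 35 + 4*33)²) = -6*13 - 4627/(-7 + (3 - 35 + 132)²) = -78 - 4627/(-7 + 100²) = -78 - 4627/(-7 + 10000) = -78 - 4627/9993 = -784081/9993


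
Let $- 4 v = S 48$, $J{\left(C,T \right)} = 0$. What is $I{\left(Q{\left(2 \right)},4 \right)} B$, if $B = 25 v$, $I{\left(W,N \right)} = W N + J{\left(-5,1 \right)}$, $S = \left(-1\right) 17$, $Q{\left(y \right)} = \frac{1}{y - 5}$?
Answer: $-6800$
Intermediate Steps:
$Q{\left(y \right)} = \frac{1}{-5 + y}$
$S = -17$
$v = 204$ ($v = - \frac{\left(-17\right) 48}{4} = \left(- \frac{1}{4}\right) \left(-816\right) = 204$)
$I{\left(W,N \right)} = N W$ ($I{\left(W,N \right)} = W N + 0 = N W + 0 = N W$)
$B = 5100$ ($B = 25 \cdot 204 = 5100$)
$I{\left(Q{\left(2 \right)},4 \right)} B = \frac{4}{-5 + 2} \cdot 5100 = \frac{4}{-3} \cdot 5100 = 4 \left(- \frac{1}{3}\right) 5100 = \left(- \frac{4}{3}\right) 5100 = -6800$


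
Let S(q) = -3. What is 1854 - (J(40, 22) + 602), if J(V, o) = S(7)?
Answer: 1255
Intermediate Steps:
J(V, o) = -3
1854 - (J(40, 22) + 602) = 1854 - (-3 + 602) = 1854 - 1*599 = 1854 - 599 = 1255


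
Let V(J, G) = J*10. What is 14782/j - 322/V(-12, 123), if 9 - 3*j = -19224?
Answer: 639697/128220 ≈ 4.9891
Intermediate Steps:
V(J, G) = 10*J
j = 6411 (j = 3 - 1/3*(-19224) = 3 + 6408 = 6411)
14782/j - 322/V(-12, 123) = 14782/6411 - 322/(10*(-12)) = 14782*(1/6411) - 322/(-120) = 14782/6411 - 322*(-1/120) = 14782/6411 + 161/60 = 639697/128220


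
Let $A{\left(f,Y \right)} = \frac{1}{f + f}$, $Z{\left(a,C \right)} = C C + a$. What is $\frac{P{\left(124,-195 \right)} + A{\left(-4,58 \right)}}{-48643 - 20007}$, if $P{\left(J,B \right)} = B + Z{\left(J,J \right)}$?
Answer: $- \frac{122439}{549200} \approx -0.22294$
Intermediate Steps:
$Z{\left(a,C \right)} = a + C^{2}$ ($Z{\left(a,C \right)} = C^{2} + a = a + C^{2}$)
$P{\left(J,B \right)} = B + J + J^{2}$ ($P{\left(J,B \right)} = B + \left(J + J^{2}\right) = B + J + J^{2}$)
$A{\left(f,Y \right)} = \frac{1}{2 f}$
$\frac{P{\left(124,-195 \right)} + A{\left(-4,58 \right)}}{-48643 - 20007} = \frac{\left(-195 + 124 + 124^{2}\right) + \frac{1}{2 \left(-4\right)}}{-48643 - 20007} = \frac{\left(-195 + 124 + 15376\right) + \frac{1}{2} \left(- \frac{1}{4}\right)}{-68650} = \left(15305 - \frac{1}{8}\right) \left(- \frac{1}{68650}\right) = \frac{122439}{8} \left(- \frac{1}{68650}\right) = - \frac{122439}{549200}$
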